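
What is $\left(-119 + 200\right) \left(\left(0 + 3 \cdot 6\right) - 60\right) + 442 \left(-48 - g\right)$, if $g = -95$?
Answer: $17372$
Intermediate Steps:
$\left(-119 + 200\right) \left(\left(0 + 3 \cdot 6\right) - 60\right) + 442 \left(-48 - g\right) = \left(-119 + 200\right) \left(\left(0 + 3 \cdot 6\right) - 60\right) + 442 \left(-48 - -95\right) = 81 \left(\left(0 + 18\right) - 60\right) + 442 \left(-48 + 95\right) = 81 \left(18 - 60\right) + 442 \cdot 47 = 81 \left(-42\right) + 20774 = -3402 + 20774 = 17372$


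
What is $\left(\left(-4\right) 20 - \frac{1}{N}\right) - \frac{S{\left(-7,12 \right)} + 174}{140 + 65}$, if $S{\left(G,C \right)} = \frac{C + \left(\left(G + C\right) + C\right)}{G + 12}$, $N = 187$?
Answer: $- \frac{15503138}{191675} \approx -80.882$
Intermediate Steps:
$S{\left(G,C \right)} = \frac{G + 3 C}{12 + G}$ ($S{\left(G,C \right)} = \frac{C + \left(\left(C + G\right) + C\right)}{12 + G} = \frac{C + \left(G + 2 C\right)}{12 + G} = \frac{G + 3 C}{12 + G}$)
$\left(\left(-4\right) 20 - \frac{1}{N}\right) - \frac{S{\left(-7,12 \right)} + 174}{140 + 65} = \left(\left(-4\right) 20 - \frac{1}{187}\right) - \frac{\frac{-7 + 3 \cdot 12}{12 - 7} + 174}{140 + 65} = \left(-80 - \frac{1}{187}\right) - \frac{\frac{-7 + 36}{5} + 174}{205} = \left(-80 - \frac{1}{187}\right) - \left(\frac{1}{5} \cdot 29 + 174\right) \frac{1}{205} = - \frac{14961}{187} - \left(\frac{29}{5} + 174\right) \frac{1}{205} = - \frac{14961}{187} - \frac{899}{5} \cdot \frac{1}{205} = - \frac{14961}{187} - \frac{899}{1025} = - \frac{15503138}{191675}$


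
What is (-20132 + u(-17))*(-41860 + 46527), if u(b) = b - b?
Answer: -93956044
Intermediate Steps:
u(b) = 0
(-20132 + u(-17))*(-41860 + 46527) = (-20132 + 0)*(-41860 + 46527) = -20132*4667 = -93956044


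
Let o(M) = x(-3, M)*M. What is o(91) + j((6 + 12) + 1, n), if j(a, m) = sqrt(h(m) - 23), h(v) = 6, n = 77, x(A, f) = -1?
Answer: -91 + I*sqrt(17) ≈ -91.0 + 4.1231*I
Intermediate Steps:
o(M) = -M
j(a, m) = I*sqrt(17) (j(a, m) = sqrt(6 - 23) = sqrt(-17) = I*sqrt(17))
o(91) + j((6 + 12) + 1, n) = -1*91 + I*sqrt(17) = -91 + I*sqrt(17)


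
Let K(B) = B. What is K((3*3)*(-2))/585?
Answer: -2/65 ≈ -0.030769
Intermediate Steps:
K((3*3)*(-2))/585 = ((3*3)*(-2))/585 = (9*(-2))*(1/585) = -18*1/585 = -2/65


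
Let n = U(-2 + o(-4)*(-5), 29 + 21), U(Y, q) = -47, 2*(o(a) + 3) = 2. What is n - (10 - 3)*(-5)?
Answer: -12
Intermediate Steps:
o(a) = -2 (o(a) = -3 + (1/2)*2 = -3 + 1 = -2)
n = -47
n - (10 - 3)*(-5) = -47 - (10 - 3)*(-5) = -47 - 7*(-5) = -47 - 1*(-35) = -47 + 35 = -12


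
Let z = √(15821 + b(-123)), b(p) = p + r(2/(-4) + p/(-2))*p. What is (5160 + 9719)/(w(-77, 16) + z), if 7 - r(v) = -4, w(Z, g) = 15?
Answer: -44637/2824 + 14879*√14345/14120 ≈ 110.40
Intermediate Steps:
r(v) = 11 (r(v) = 7 - 1*(-4) = 7 + 4 = 11)
b(p) = 12*p (b(p) = p + 11*p = 12*p)
z = √14345 (z = √(15821 + 12*(-123)) = √(15821 - 1476) = √14345 ≈ 119.77)
(5160 + 9719)/(w(-77, 16) + z) = (5160 + 9719)/(15 + √14345) = 14879/(15 + √14345)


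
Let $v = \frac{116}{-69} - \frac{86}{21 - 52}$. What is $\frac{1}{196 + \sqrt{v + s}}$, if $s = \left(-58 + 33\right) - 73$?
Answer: $\frac{14973}{2942111} - \frac{i \sqrt{110845119}}{41189554} \approx 0.0050892 - 0.00025561 i$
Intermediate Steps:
$v = \frac{2338}{2139}$ ($v = 116 \left(- \frac{1}{69}\right) - \frac{86}{21 - 52} = - \frac{116}{69} - \frac{86}{-31} = - \frac{116}{69} - - \frac{86}{31} = - \frac{116}{69} + \frac{86}{31} = \frac{2338}{2139} \approx 1.093$)
$s = -98$ ($s = -25 - 73 = -98$)
$\frac{1}{196 + \sqrt{v + s}} = \frac{1}{196 + \sqrt{\frac{2338}{2139} - 98}} = \frac{1}{196 + \sqrt{- \frac{207284}{2139}}} = \frac{1}{196 + \frac{2 i \sqrt{110845119}}{2139}}$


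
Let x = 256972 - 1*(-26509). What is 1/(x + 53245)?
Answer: 1/336726 ≈ 2.9698e-6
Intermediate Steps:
x = 283481 (x = 256972 + 26509 = 283481)
1/(x + 53245) = 1/(283481 + 53245) = 1/336726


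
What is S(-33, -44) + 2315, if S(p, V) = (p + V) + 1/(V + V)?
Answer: 196943/88 ≈ 2238.0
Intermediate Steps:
S(p, V) = V + p + 1/(2*V) (S(p, V) = (V + p) + 1/(2*V) = V + p + 1/(2*V))
S(-33, -44) + 2315 = (-44 - 33 + (1/2)/(-44)) + 2315 = (-44 - 33 + (1/2)*(-1/44)) + 2315 = (-44 - 33 - 1/88) + 2315 = -6777/88 + 2315 = 196943/88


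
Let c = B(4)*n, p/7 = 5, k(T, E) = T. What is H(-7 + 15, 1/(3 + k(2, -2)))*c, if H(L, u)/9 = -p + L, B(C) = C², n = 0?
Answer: 0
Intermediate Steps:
p = 35 (p = 7*5 = 35)
c = 0 (c = 4²*0 = 16*0 = 0)
H(L, u) = -315 + 9*L (H(L, u) = 9*(-1*35 + L) = 9*(-35 + L) = -315 + 9*L)
H(-7 + 15, 1/(3 + k(2, -2)))*c = (-315 + 9*(-7 + 15))*0 = (-315 + 9*8)*0 = (-315 + 72)*0 = -243*0 = 0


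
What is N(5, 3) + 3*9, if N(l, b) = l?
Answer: 32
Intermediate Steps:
N(5, 3) + 3*9 = 5 + 3*9 = 5 + 27 = 32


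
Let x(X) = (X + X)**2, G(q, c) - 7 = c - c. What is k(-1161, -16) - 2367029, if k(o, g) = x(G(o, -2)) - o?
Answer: -2365672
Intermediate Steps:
G(q, c) = 7 (G(q, c) = 7 + (c - c) = 7 + 0 = 7)
x(X) = 4*X**2 (x(X) = (2*X)**2 = 4*X**2)
k(o, g) = 196 - o (k(o, g) = 4*7**2 - o = 4*49 - o = 196 - o)
k(-1161, -16) - 2367029 = (196 - 1*(-1161)) - 2367029 = (196 + 1161) - 2367029 = 1357 - 2367029 = -2365672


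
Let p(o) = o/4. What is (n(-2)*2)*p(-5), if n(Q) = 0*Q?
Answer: 0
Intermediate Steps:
n(Q) = 0
p(o) = o/4 (p(o) = o*(¼) = o/4)
(n(-2)*2)*p(-5) = (0*2)*((¼)*(-5)) = 0*(-5/4) = 0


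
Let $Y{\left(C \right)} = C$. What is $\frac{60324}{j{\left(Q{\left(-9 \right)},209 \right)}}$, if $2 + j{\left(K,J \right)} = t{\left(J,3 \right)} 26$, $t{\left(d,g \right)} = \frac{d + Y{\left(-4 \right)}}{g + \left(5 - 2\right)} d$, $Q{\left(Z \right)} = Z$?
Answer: $\frac{180972}{556979} \approx 0.32492$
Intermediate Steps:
$t{\left(d,g \right)} = \frac{d \left(-4 + d\right)}{3 + g}$ ($t{\left(d,g \right)} = \frac{d - 4}{g + \left(5 - 2\right)} d = \frac{-4 + d}{g + \left(5 - 2\right)} d = \frac{-4 + d}{g + 3} d = \frac{-4 + d}{3 + g} d = \frac{d \left(-4 + d\right)}{3 + g}$)
$j{\left(K,J \right)} = -2 + \frac{13 J \left(-4 + J\right)}{3}$ ($j{\left(K,J \right)} = -2 + \frac{J \left(-4 + J\right)}{3 + 3} \cdot 26 = -2 + \frac{J \left(-4 + J\right)}{6} \cdot 26 = -2 + \frac{13 J \left(-4 + J\right)}{3}$)
$\frac{60324}{j{\left(Q{\left(-9 \right)},209 \right)}} = \frac{60324}{-2 + \frac{13}{3} \cdot 209 \left(-4 + 209\right)} = \frac{60324}{-2 + \frac{13}{3} \cdot 209 \cdot 205} = \frac{60324}{-2 + \frac{556985}{3}} = \frac{60324}{\frac{556979}{3}} = 60324 \cdot \frac{3}{556979} = \frac{180972}{556979}$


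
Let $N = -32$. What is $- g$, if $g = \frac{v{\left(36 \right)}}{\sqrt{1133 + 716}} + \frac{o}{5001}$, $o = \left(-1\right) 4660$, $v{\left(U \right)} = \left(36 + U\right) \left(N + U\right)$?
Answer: $- \frac{1239908}{215043} \approx -5.7659$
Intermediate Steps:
$v{\left(U \right)} = \left(-32 + U\right) \left(36 + U\right)$ ($v{\left(U \right)} = \left(36 + U\right) \left(-32 + U\right) = \left(-32 + U\right) \left(36 + U\right)$)
$o = -4660$
$g = \frac{1239908}{215043}$ ($g = \frac{-1152 + 36^{2} + 4 \cdot 36}{\sqrt{1133 + 716}} - \frac{4660}{5001} = \frac{-1152 + 1296 + 144}{\sqrt{1849}} - \frac{4660}{5001} = \frac{288}{43} - \frac{4660}{5001} = \frac{1239908}{215043} \approx 5.7659$)
$- g = \left(-1\right) \frac{1239908}{215043} = - \frac{1239908}{215043}$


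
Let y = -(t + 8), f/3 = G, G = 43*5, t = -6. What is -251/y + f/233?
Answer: 59773/466 ≈ 128.27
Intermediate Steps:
G = 215
f = 645 (f = 3*215 = 645)
y = -2 (y = -(-6 + 8) = -1*2 = -2)
-251/y + f/233 = -251/(-2) + 645/233 = -251*(-1/2) + 645*(1/233) = 251/2 + 645/233 = 59773/466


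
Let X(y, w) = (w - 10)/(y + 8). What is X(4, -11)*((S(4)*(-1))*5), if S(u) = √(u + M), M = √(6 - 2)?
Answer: 35*√6/4 ≈ 21.433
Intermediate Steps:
M = 2 (M = √4 = 2)
X(y, w) = (-10 + w)/(8 + y)
S(u) = √(2 + u) (S(u) = √(u + 2) = √(2 + u))
X(4, -11)*((S(4)*(-1))*5) = ((-10 - 11)/(8 + 4))*((√(2 + 4)*(-1))*5) = (-21/12)*((√6*(-1))*5) = ((1/12)*(-21))*(-√6*5) = -(-35)*√6/4 = 35*√6/4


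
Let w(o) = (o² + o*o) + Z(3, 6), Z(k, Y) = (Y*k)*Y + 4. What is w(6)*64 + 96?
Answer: 11872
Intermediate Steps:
Z(k, Y) = 4 + k*Y² (Z(k, Y) = k*Y² + 4 = 4 + k*Y²)
w(o) = 112 + 2*o² (w(o) = (o² + o*o) + (4 + 3*6²) = (o² + o²) + (4 + 3*36) = 2*o² + (4 + 108) = 2*o² + 112 = 112 + 2*o²)
w(6)*64 + 96 = (112 + 2*6²)*64 + 96 = (112 + 2*36)*64 + 96 = (112 + 72)*64 + 96 = 184*64 + 96 = 11776 + 96 = 11872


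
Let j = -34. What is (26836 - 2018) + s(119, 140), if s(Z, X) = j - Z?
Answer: 24665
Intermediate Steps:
s(Z, X) = -34 - Z
(26836 - 2018) + s(119, 140) = (26836 - 2018) + (-34 - 1*119) = 24818 + (-34 - 119) = 24818 - 153 = 24665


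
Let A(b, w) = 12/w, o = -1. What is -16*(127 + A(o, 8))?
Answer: -2056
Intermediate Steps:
-16*(127 + A(o, 8)) = -16*(127 + 12/8) = -16*(127 + 12*(⅛)) = -16*(127 + 3/2) = -16*257/2 = -2056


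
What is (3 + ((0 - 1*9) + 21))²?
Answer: 225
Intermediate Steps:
(3 + ((0 - 1*9) + 21))² = (3 + ((0 - 9) + 21))² = (3 + (-9 + 21))² = (3 + 12)² = 15² = 225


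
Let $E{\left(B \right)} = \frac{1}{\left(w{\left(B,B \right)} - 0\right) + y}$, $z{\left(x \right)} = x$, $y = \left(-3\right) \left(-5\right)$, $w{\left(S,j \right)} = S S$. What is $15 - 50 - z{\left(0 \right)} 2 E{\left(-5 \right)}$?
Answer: $15$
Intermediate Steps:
$w{\left(S,j \right)} = S^{2}$
$y = 15$
$E{\left(B \right)} = \frac{1}{15 + B^{2}}$ ($E{\left(B \right)} = \frac{1}{\left(B^{2} - 0\right) + 15} = \frac{1}{\left(B^{2} + 0\right) + 15} = \frac{1}{B^{2} + 15} = \frac{1}{15 + B^{2}}$)
$15 - 50 - z{\left(0 \right)} 2 E{\left(-5 \right)} = 15 - 50 \frac{\left(-1\right) 0 \cdot 2}{15 + \left(-5\right)^{2}} = 15 - 50 \frac{0 \cdot 2}{15 + 25} = 15 - 50 \cdot \frac{0}{40} = 15 - 50 \cdot 0 \cdot \frac{1}{40} = 15 - 0 = 15 + 0 = 15$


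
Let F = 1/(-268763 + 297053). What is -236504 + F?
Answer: -6690698159/28290 ≈ -2.3650e+5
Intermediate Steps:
F = 1/28290 ≈ 3.5348e-5
-236504 + F = -236504 + 1/28290 = -6690698159/28290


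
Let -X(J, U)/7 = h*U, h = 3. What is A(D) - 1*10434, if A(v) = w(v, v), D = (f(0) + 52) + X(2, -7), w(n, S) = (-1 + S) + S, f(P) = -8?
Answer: -10053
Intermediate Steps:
X(J, U) = -21*U
w(n, S) = -1 + 2*S
D = 191 (D = (-8 + 52) - 21*(-7) = 44 + 147 = 191)
A(v) = -1 + 2*v
A(D) - 1*10434 = (-1 + 2*191) - 1*10434 = (-1 + 382) - 10434 = 381 - 10434 = -10053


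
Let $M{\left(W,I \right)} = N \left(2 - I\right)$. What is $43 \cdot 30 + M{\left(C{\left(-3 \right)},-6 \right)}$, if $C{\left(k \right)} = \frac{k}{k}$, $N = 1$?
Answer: $1298$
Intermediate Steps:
$C{\left(k \right)} = 1$
$M{\left(W,I \right)} = 2 - I$ ($M{\left(W,I \right)} = 1 \left(2 - I\right) = 2 - I$)
$43 \cdot 30 + M{\left(C{\left(-3 \right)},-6 \right)} = 43 \cdot 30 + \left(2 - -6\right) = 1290 + \left(2 + 6\right) = 1290 + 8 = 1298$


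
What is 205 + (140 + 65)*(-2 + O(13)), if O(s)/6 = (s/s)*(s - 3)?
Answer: 12095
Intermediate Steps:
O(s) = -18 + 6*s (O(s) = 6*((s/s)*(s - 3)) = 6*(1*(-3 + s)) = 6*(-3 + s) = -18 + 6*s)
205 + (140 + 65)*(-2 + O(13)) = 205 + (140 + 65)*(-2 + (-18 + 6*13)) = 205 + 205*(-2 + (-18 + 78)) = 205 + 205*(-2 + 60) = 205 + 205*58 = 205 + 11890 = 12095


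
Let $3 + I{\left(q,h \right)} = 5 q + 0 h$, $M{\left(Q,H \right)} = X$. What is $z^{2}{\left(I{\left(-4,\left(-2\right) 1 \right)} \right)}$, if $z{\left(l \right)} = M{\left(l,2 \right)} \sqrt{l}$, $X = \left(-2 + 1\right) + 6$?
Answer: $-575$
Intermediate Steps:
$X = 5$ ($X = -1 + 6 = 5$)
$M{\left(Q,H \right)} = 5$
$I{\left(q,h \right)} = -3 + 5 q$ ($I{\left(q,h \right)} = -3 + \left(5 q + 0 h\right) = -3 + \left(5 q + 0\right) = -3 + 5 q$)
$z{\left(l \right)} = 5 \sqrt{l}$
$z^{2}{\left(I{\left(-4,\left(-2\right) 1 \right)} \right)} = \left(5 \sqrt{-3 + 5 \left(-4\right)}\right)^{2} = \left(5 \sqrt{-3 - 20}\right)^{2} = \left(5 \sqrt{-23}\right)^{2} = \left(5 i \sqrt{23}\right)^{2} = -575$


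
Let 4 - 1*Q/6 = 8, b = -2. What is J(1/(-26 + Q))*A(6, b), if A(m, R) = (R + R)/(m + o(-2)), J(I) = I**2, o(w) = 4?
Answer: -1/6250 ≈ -0.00016000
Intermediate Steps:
Q = -24 (Q = 24 - 6*8 = 24 - 48 = -24)
A(m, R) = 2*R/(4 + m) (A(m, R) = (R + R)/(m + 4) = (2*R)/(4 + m) = 2*R/(4 + m))
J(1/(-26 + Q))*A(6, b) = (1/(-26 - 24))**2*(2*(-2)/(4 + 6)) = (1/(-50))**2*(2*(-2)/10) = (-1/50)**2*(2*(-2)*(1/10)) = (1/2500)*(-2/5) = -1/6250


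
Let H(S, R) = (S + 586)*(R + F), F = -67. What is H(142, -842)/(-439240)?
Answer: 82719/54905 ≈ 1.5066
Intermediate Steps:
H(S, R) = (-67 + R)*(586 + S) (H(S, R) = (S + 586)*(R - 67) = (586 + S)*(-67 + R) = (-67 + R)*(586 + S))
H(142, -842)/(-439240) = (-39262 - 67*142 + 586*(-842) - 842*142)/(-439240) = (-39262 - 9514 - 493412 - 119564)*(-1/439240) = -661752*(-1/439240) = 82719/54905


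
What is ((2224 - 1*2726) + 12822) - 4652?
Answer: 7668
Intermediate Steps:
((2224 - 1*2726) + 12822) - 4652 = ((2224 - 2726) + 12822) - 4652 = (-502 + 12822) - 4652 = 12320 - 4652 = 7668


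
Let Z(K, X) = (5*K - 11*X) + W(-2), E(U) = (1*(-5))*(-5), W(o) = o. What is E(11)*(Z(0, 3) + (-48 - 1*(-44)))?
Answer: -975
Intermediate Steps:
E(U) = 25 (E(U) = -5*(-5) = 25)
Z(K, X) = -2 - 11*X + 5*K (Z(K, X) = (5*K - 11*X) - 2 = (-11*X + 5*K) - 2 = -2 - 11*X + 5*K)
E(11)*(Z(0, 3) + (-48 - 1*(-44))) = 25*((-2 - 11*3 + 5*0) + (-48 - 1*(-44))) = 25*((-2 - 33 + 0) + (-48 + 44)) = 25*(-35 - 4) = 25*(-39) = -975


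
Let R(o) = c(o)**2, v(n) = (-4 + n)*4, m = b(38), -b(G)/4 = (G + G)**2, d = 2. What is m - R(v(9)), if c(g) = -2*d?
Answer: -23120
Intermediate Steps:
b(G) = -16*G**2 (b(G) = -4*(G + G)**2 = -4*4*G**2 = -16*G**2)
m = -23104 (m = -16*38**2 = -16*1444 = -23104)
c(g) = -4 (c(g) = -2*2 = -4)
v(n) = -16 + 4*n
R(o) = 16 (R(o) = (-4)**2 = 16)
m - R(v(9)) = -23104 - 1*16 = -23104 - 16 = -23120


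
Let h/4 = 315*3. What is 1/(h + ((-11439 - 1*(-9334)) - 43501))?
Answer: -1/41826 ≈ -2.3909e-5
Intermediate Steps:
h = 3780 (h = 4*(315*3) = 4*945 = 3780)
1/(h + ((-11439 - 1*(-9334)) - 43501)) = 1/(3780 + ((-11439 - 1*(-9334)) - 43501)) = 1/(3780 + ((-11439 + 9334) - 43501)) = 1/(3780 + (-2105 - 43501)) = 1/(3780 - 45606) = 1/(-41826) = -1/41826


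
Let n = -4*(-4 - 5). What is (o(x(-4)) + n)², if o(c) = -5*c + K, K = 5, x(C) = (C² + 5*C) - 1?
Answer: 4356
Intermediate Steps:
x(C) = -1 + C² + 5*C
n = 36 (n = -4*(-9) = 36)
o(c) = 5 - 5*c (o(c) = -5*c + 5 = 5 - 5*c)
(o(x(-4)) + n)² = ((5 - 5*(-1 + (-4)² + 5*(-4))) + 36)² = ((5 - 5*(-1 + 16 - 20)) + 36)² = ((5 - 5*(-5)) + 36)² = ((5 + 25) + 36)² = (30 + 36)² = 66² = 4356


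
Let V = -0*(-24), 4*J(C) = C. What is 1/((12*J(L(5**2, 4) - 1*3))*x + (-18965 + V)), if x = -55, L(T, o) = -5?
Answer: -1/17645 ≈ -5.6673e-5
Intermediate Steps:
J(C) = C/4
V = 0 (V = -162*0 = 0)
1/((12*J(L(5**2, 4) - 1*3))*x + (-18965 + V)) = 1/((12*((-5 - 1*3)/4))*(-55) + (-18965 + 0)) = 1/((12*((-5 - 3)/4))*(-55) - 18965) = 1/((12*((1/4)*(-8)))*(-55) - 18965) = 1/((12*(-2))*(-55) - 18965) = 1/(-24*(-55) - 18965) = 1/(1320 - 18965) = 1/(-17645) = -1/17645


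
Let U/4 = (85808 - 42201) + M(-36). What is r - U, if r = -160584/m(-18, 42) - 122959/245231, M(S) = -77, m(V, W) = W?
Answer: -43637367891/245231 ≈ -1.7794e+5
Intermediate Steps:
U = 174120 (U = 4*((85808 - 42201) - 77) = 4*(43607 - 77) = 4*43530 = 174120)
r = -937746171/245231 (r = -160584/42 - 122959/245231 = -160584*1/42 - 122959*1/245231 = -26764/7 - 122959/245231 = -937746171/245231 ≈ -3823.9)
r - U = -937746171/245231 - 1*174120 = -937746171/245231 - 174120 = -43637367891/245231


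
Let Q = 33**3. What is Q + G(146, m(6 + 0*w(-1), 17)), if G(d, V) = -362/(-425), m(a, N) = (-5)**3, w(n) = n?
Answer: 15273587/425 ≈ 35938.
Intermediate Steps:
m(a, N) = -125
Q = 35937
G(d, V) = 362/425 (G(d, V) = -362*(-1/425) = 362/425)
Q + G(146, m(6 + 0*w(-1), 17)) = 35937 + 362/425 = 15273587/425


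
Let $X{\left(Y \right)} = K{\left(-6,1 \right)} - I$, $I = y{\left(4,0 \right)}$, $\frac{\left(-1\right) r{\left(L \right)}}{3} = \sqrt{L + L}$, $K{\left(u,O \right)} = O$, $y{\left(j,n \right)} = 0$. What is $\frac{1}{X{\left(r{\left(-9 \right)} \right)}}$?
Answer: $1$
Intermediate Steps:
$r{\left(L \right)} = - 3 \sqrt{2} \sqrt{L}$ ($r{\left(L \right)} = - 3 \sqrt{L + L} = - 3 \sqrt{2 L} = - 3 \sqrt{2} \sqrt{L}$)
$I = 0$
$X{\left(Y \right)} = 1$ ($X{\left(Y \right)} = 1 - 0 = 1 + 0 = 1$)
$\frac{1}{X{\left(r{\left(-9 \right)} \right)}} = 1^{-1} = 1$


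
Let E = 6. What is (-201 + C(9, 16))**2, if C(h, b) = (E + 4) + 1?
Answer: 36100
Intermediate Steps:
C(h, b) = 11 (C(h, b) = (6 + 4) + 1 = 10 + 1 = 11)
(-201 + C(9, 16))**2 = (-201 + 11)**2 = (-190)**2 = 36100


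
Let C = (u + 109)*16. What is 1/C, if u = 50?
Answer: 1/2544 ≈ 0.00039308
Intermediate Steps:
C = 2544 (C = (50 + 109)*16 = 159*16 = 2544)
1/C = 1/2544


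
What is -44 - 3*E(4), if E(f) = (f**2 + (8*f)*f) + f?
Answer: -488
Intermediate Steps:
E(f) = f + 9*f**2 (E(f) = (f**2 + 8*f**2) + f = 9*f**2 + f = f + 9*f**2)
-44 - 3*E(4) = -44 - 12*(1 + 9*4) = -44 - 12*(1 + 36) = -44 - 12*37 = -44 - 3*148 = -44 - 444 = -488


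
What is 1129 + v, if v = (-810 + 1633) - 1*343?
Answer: 1609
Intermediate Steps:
v = 480 (v = 823 - 343 = 480)
1129 + v = 1129 + 480 = 1609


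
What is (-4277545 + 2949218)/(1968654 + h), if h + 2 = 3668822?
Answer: -1328327/5637474 ≈ -0.23562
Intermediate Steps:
h = 3668820 (h = -2 + 3668822 = 3668820)
(-4277545 + 2949218)/(1968654 + h) = (-4277545 + 2949218)/(1968654 + 3668820) = -1328327/5637474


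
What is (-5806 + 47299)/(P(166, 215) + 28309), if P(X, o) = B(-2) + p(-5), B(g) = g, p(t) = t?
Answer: 13831/9434 ≈ 1.4661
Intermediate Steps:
P(X, o) = -7 (P(X, o) = -2 - 5 = -7)
(-5806 + 47299)/(P(166, 215) + 28309) = (-5806 + 47299)/(-7 + 28309) = 41493/28302 = 41493*(1/28302) = 13831/9434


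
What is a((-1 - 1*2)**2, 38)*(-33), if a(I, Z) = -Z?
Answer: 1254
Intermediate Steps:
a((-1 - 1*2)**2, 38)*(-33) = -1*38*(-33) = -38*(-33) = 1254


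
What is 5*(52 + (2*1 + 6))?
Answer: 300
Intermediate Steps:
5*(52 + (2*1 + 6)) = 5*(52 + (2 + 6)) = 5*(52 + 8) = 5*60 = 300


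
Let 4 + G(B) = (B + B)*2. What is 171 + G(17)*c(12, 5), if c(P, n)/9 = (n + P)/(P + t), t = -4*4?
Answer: -2277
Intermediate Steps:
t = -16
G(B) = -4 + 4*B (G(B) = -4 + (B + B)*2 = -4 + (2*B)*2 = -4 + 4*B)
c(P, n) = 9*(P + n)/(-16 + P) (c(P, n) = 9*((n + P)/(P - 16)) = 9*((P + n)/(-16 + P)) = 9*(P + n)/(-16 + P))
171 + G(17)*c(12, 5) = 171 + (-4 + 4*17)*(9*(12 + 5)/(-16 + 12)) = 171 + (-4 + 68)*(9*17/(-4)) = 171 + 64*(9*(-¼)*17) = 171 + 64*(-153/4) = 171 - 2448 = -2277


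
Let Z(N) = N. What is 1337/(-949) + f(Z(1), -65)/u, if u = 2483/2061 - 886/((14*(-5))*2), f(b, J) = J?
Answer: -10352390671/1031404517 ≈ -10.037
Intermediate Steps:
u = 1086833/144270 (u = 2483*(1/2061) - 886/((-70*2)) = 2483/2061 - 886/(-140) = 2483/2061 - 886*(-1/140) = 2483/2061 + 443/70 = 1086833/144270 ≈ 7.5333)
1337/(-949) + f(Z(1), -65)/u = 1337/(-949) - 65/1086833/144270 = 1337*(-1/949) - 65*144270/1086833 = -1337/949 - 9377550/1086833 = -10352390671/1031404517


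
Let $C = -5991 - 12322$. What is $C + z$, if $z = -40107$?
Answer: $-58420$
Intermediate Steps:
$C = -18313$
$C + z = -18313 - 40107 = -58420$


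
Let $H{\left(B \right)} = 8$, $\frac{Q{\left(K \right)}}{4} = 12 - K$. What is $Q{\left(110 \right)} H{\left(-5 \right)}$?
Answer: $-3136$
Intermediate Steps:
$Q{\left(K \right)} = 48 - 4 K$ ($Q{\left(K \right)} = 4 \left(12 - K\right) = 48 - 4 K$)
$Q{\left(110 \right)} H{\left(-5 \right)} = \left(48 - 440\right) 8 = \left(-392\right) 8 = -3136$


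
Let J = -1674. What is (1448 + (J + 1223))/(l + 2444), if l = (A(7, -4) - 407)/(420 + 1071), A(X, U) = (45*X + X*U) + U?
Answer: 1486527/3643880 ≈ 0.40795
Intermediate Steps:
A(X, U) = U + 45*X + U*X (A(X, U) = (45*X + U*X) + U = U + 45*X + U*X)
l = -124/1491 (l = ((-4 + 45*7 - 4*7) - 407)/(420 + 1071) = ((-4 + 315 - 28) - 407)/1491 = (283 - 407)*(1/1491) = -124*1/1491 = -124/1491 ≈ -0.083166)
(1448 + (J + 1223))/(l + 2444) = (1448 + (-1674 + 1223))/(-124/1491 + 2444) = (1448 - 451)/(3643880/1491) = 997*(1491/3643880) = 1486527/3643880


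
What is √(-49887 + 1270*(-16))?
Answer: I*√70207 ≈ 264.97*I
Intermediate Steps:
√(-49887 + 1270*(-16)) = √(-49887 - 20320) = √(-70207) = I*√70207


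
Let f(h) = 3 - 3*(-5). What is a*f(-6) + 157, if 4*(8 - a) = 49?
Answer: 161/2 ≈ 80.500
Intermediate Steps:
a = -17/4 (a = 8 - ¼*49 = 8 - 49/4 = -17/4 ≈ -4.2500)
f(h) = 18 (f(h) = 3 + 15 = 18)
a*f(-6) + 157 = -17/4*18 + 157 = -153/2 + 157 = 161/2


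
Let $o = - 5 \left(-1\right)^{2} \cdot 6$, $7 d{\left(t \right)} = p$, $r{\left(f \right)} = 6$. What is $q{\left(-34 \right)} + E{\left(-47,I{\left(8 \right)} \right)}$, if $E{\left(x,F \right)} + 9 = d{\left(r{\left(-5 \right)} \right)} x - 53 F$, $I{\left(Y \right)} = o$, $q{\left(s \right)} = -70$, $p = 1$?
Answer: $\frac{10530}{7} \approx 1504.3$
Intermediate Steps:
$d{\left(t \right)} = \frac{1}{7}$ ($d{\left(t \right)} = \frac{1}{7} \cdot 1 = \frac{1}{7}$)
$o = -30$ ($o = \left(-5\right) 1 \cdot 6 = \left(-5\right) 6 = -30$)
$I{\left(Y \right)} = -30$
$E{\left(x,F \right)} = -9 - 53 F + \frac{x}{7}$ ($E{\left(x,F \right)} = -9 - \left(53 F - \frac{x}{7}\right) = -9 - 53 F + \frac{x}{7}$)
$q{\left(-34 \right)} + E{\left(-47,I{\left(8 \right)} \right)} = -70 - - \frac{11020}{7} = -70 + \frac{11020}{7} = \frac{10530}{7}$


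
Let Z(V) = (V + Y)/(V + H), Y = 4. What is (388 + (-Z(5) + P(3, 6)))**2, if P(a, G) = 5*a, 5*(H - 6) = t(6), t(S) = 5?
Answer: 2588881/16 ≈ 1.6181e+5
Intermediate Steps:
H = 7 (H = 6 + (1/5)*5 = 6 + 1 = 7)
Z(V) = (4 + V)/(7 + V) (Z(V) = (V + 4)/(V + 7) = (4 + V)/(7 + V))
(388 + (-Z(5) + P(3, 6)))**2 = (388 + (-(4 + 5)/(7 + 5) + 5*3))**2 = (388 + (-9/12 + 15))**2 = (388 + (-1*3/4 + 15))**2 = (388 + (-3/4 + 15))**2 = (388 + 57/4)**2 = (1609/4)**2 = 2588881/16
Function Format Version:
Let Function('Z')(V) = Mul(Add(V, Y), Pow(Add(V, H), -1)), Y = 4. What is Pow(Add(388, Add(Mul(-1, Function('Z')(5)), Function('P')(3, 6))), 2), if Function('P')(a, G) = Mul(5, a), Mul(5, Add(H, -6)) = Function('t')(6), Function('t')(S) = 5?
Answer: Rational(2588881, 16) ≈ 1.6181e+5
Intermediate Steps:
H = 7 (H = Add(6, Mul(Rational(1, 5), 5)) = Add(6, 1) = 7)
Function('Z')(V) = Mul(Pow(Add(7, V), -1), Add(4, V)) (Function('Z')(V) = Mul(Add(V, 4), Pow(Add(V, 7), -1)) = Mul(Add(4, V), Pow(Add(7, V), -1)) = Mul(Pow(Add(7, V), -1), Add(4, V)))
Pow(Add(388, Add(Mul(-1, Function('Z')(5)), Function('P')(3, 6))), 2) = Pow(Add(388, Add(Mul(-1, Mul(Pow(Add(7, 5), -1), Add(4, 5))), Mul(5, 3))), 2) = Pow(Add(388, Add(Mul(-1, Mul(Pow(12, -1), 9)), 15)), 2) = Pow(Add(388, Add(Mul(-1, Mul(Rational(1, 12), 9)), 15)), 2) = Pow(Add(388, Add(Mul(-1, Rational(3, 4)), 15)), 2) = Pow(Add(388, Add(Rational(-3, 4), 15)), 2) = Pow(Add(388, Rational(57, 4)), 2) = Pow(Rational(1609, 4), 2) = Rational(2588881, 16)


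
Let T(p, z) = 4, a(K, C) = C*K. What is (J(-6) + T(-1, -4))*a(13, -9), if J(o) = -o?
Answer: -1170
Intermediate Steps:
(J(-6) + T(-1, -4))*a(13, -9) = (-1*(-6) + 4)*(-9*13) = (6 + 4)*(-117) = 10*(-117) = -1170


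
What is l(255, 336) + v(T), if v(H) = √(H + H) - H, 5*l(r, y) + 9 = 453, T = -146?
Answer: 1174/5 + 2*I*√73 ≈ 234.8 + 17.088*I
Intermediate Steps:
l(r, y) = 444/5 (l(r, y) = -9/5 + (⅕)*453 = -9/5 + 453/5 = 444/5)
v(H) = -H + √2*√H (v(H) = √(2*H) - H = √2*√H - H = -H + √2*√H)
l(255, 336) + v(T) = 444/5 + (-1*(-146) + √2*√(-146)) = 444/5 + (146 + √2*(I*√146)) = 444/5 + (146 + 2*I*√73) = 1174/5 + 2*I*√73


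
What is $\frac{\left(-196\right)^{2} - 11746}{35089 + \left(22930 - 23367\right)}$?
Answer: $\frac{13335}{17326} \approx 0.76965$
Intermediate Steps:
$\frac{\left(-196\right)^{2} - 11746}{35089 + \left(22930 - 23367\right)} = \frac{38416 - 11746}{35089 + \left(22930 - 23367\right)} = \frac{26670}{35089 - 437} = \frac{26670}{34652} = 26670 \cdot \frac{1}{34652} = \frac{13335}{17326}$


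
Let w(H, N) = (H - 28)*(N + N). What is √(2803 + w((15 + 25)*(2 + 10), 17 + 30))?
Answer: √45291 ≈ 212.82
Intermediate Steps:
w(H, N) = 2*N*(-28 + H) (w(H, N) = (-28 + H)*(2*N) = 2*N*(-28 + H))
√(2803 + w((15 + 25)*(2 + 10), 17 + 30)) = √(2803 + 2*(17 + 30)*(-28 + (15 + 25)*(2 + 10))) = √(2803 + 2*47*(-28 + 40*12)) = √(2803 + 2*47*(-28 + 480)) = √(2803 + 2*47*452) = √(2803 + 42488) = √45291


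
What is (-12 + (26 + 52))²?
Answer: 4356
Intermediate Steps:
(-12 + (26 + 52))² = (-12 + 78)² = 66² = 4356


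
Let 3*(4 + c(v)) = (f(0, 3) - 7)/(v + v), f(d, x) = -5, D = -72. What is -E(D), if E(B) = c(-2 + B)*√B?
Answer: 882*I*√2/37 ≈ 33.712*I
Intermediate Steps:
c(v) = -4 - 2/v (c(v) = -4 + ((-5 - 7)/(v + v))/3 = -4 + (-12*1/(2*v))/3 = -4 + (-6/v)/3 = -4 - 2/v)
E(B) = √B*(-4 - 2/(-2 + B)) (E(B) = (-4 - 2/(-2 + B))*√B = √B*(-4 - 2/(-2 + B)))
-E(D) = -√(-72)*(6 - 4*(-72))/(-2 - 72) = -6*I*√2*(6 + 288)/(-74) = -6*I*√2*(-1)*294/74 = -(-882)*I*√2/37 = 882*I*√2/37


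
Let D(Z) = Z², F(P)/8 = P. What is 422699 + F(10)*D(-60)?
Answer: 710699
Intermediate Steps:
F(P) = 8*P
422699 + F(10)*D(-60) = 422699 + (8*10)*(-60)² = 422699 + 80*3600 = 422699 + 288000 = 710699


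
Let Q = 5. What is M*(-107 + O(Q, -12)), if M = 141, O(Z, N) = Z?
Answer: -14382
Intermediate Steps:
M*(-107 + O(Q, -12)) = 141*(-107 + 5) = 141*(-102) = -14382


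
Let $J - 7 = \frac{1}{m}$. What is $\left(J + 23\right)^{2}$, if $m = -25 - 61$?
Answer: $\frac{6651241}{7396} \approx 899.3$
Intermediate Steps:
$m = -86$
$J = \frac{601}{86}$ ($J = 7 + \frac{1}{-86} = 7 - \frac{1}{86} = \frac{601}{86} \approx 6.9884$)
$\left(J + 23\right)^{2} = \left(\frac{601}{86} + 23\right)^{2} = \left(\frac{2579}{86}\right)^{2} = \frac{6651241}{7396}$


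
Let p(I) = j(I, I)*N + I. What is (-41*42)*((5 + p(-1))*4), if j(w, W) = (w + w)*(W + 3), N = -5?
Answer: -165312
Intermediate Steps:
j(w, W) = 2*w*(3 + W) (j(w, W) = (2*w)*(3 + W) = 2*w*(3 + W))
p(I) = I - 10*I*(3 + I) (p(I) = (2*I*(3 + I))*(-5) + I = -10*I*(3 + I) + I = I - 10*I*(3 + I))
(-41*42)*((5 + p(-1))*4) = (-41*42)*((5 - (-29 - 10*(-1)))*4) = -1722*(5 - (-29 + 10))*4 = -1722*(5 - 1*(-19))*4 = -1722*(5 + 19)*4 = -41328*4 = -1722*96 = -165312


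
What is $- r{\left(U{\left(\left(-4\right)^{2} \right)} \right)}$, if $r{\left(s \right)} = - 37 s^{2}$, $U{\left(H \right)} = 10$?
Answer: $3700$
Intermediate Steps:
$- r{\left(U{\left(\left(-4\right)^{2} \right)} \right)} = - \left(-37\right) 10^{2} = - \left(-37\right) 100 = \left(-1\right) \left(-3700\right) = 3700$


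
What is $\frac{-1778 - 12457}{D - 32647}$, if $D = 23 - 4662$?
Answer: $\frac{14235}{37286} \approx 0.38178$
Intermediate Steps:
$D = -4639$ ($D = 23 - 4662 = -4639$)
$\frac{-1778 - 12457}{D - 32647} = \frac{-1778 - 12457}{-4639 - 32647} = - \frac{14235}{-37286} = \left(-14235\right) \left(- \frac{1}{37286}\right) = \frac{14235}{37286}$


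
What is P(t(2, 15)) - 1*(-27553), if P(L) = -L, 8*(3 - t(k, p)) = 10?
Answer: 110205/4 ≈ 27551.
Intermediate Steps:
t(k, p) = 7/4 (t(k, p) = 3 - 1/8*10 = 3 - 5/4 = 7/4)
P(t(2, 15)) - 1*(-27553) = -1*7/4 - 1*(-27553) = -7/4 + 27553 = 110205/4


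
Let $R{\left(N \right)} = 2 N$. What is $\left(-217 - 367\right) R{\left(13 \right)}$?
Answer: $-15184$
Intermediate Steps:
$\left(-217 - 367\right) R{\left(13 \right)} = \left(-217 - 367\right) 2 \cdot 13 = \left(-584\right) 26 = -15184$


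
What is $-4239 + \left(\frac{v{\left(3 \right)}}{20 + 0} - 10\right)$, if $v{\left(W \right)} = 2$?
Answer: $- \frac{42489}{10} \approx -4248.9$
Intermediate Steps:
$-4239 + \left(\frac{v{\left(3 \right)}}{20 + 0} - 10\right) = -4239 - \left(10 - \frac{1}{20 + 0} \cdot 2\right) = -4239 - \left(10 - \frac{1}{20} \cdot 2\right) = -4239 + \left(\frac{1}{20} \cdot 2 - 10\right) = -4239 + \left(\frac{1}{10} - 10\right) = -4239 - \frac{99}{10} = - \frac{42489}{10}$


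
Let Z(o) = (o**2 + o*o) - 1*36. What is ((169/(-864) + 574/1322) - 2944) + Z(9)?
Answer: -1609234813/571104 ≈ -2817.8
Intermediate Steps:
Z(o) = -36 + 2*o**2 (Z(o) = (o**2 + o**2) - 36 = 2*o**2 - 36 = -36 + 2*o**2)
((169/(-864) + 574/1322) - 2944) + Z(9) = ((169/(-864) + 574/1322) - 2944) + (-36 + 2*9**2) = ((169*(-1/864) + 574*(1/1322)) - 2944) + (-36 + 2*81) = ((-169/864 + 287/661) - 2944) + (-36 + 162) = (136259/571104 - 2944) + 126 = -1681193917/571104 + 126 = -1609234813/571104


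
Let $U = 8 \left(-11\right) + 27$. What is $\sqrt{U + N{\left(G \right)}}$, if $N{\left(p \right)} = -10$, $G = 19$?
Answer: $i \sqrt{71} \approx 8.4261 i$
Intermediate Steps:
$U = -61$ ($U = -88 + 27 = -61$)
$\sqrt{U + N{\left(G \right)}} = \sqrt{-61 - 10} = \sqrt{-71} = i \sqrt{71}$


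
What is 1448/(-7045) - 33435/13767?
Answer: -85161397/32329505 ≈ -2.6342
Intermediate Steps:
1448/(-7045) - 33435/13767 = 1448*(-1/7045) - 33435*1/13767 = -1448/7045 - 11145/4589 = -85161397/32329505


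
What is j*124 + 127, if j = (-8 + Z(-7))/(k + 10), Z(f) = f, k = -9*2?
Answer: 719/2 ≈ 359.50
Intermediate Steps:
k = -18
j = 15/8 (j = (-8 - 7)/(-18 + 10) = -15/(-8) = -15*(-1/8) = 15/8 ≈ 1.8750)
j*124 + 127 = (15/8)*124 + 127 = 465/2 + 127 = 719/2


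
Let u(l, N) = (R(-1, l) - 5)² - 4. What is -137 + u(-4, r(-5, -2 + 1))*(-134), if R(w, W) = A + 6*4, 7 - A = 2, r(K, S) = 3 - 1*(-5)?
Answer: -76785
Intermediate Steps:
r(K, S) = 8 (r(K, S) = 3 + 5 = 8)
A = 5 (A = 7 - 1*2 = 7 - 2 = 5)
R(w, W) = 29 (R(w, W) = 5 + 6*4 = 5 + 24 = 29)
u(l, N) = 572 (u(l, N) = (29 - 5)² - 4 = 24² - 4 = 576 - 4 = 572)
-137 + u(-4, r(-5, -2 + 1))*(-134) = -137 + 572*(-134) = -137 - 76648 = -76785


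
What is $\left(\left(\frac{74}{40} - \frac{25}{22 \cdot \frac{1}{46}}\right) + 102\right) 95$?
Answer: $\frac{215593}{44} \approx 4899.8$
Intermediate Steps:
$\left(\left(\frac{74}{40} - \frac{25}{22 \cdot \frac{1}{46}}\right) + 102\right) 95 = \left(\left(74 \cdot \frac{1}{40} - \frac{25}{22 \cdot \frac{1}{46}}\right) + 102\right) 95 = \left(\left(\frac{37}{20} - \frac{25}{\frac{11}{23}}\right) + 102\right) 95 = \left(\left(\frac{37}{20} - \frac{575}{11}\right) + 102\right) 95 = \left(- \frac{11093}{220} + 102\right) 95 = \frac{11347}{220} \cdot 95 = \frac{215593}{44}$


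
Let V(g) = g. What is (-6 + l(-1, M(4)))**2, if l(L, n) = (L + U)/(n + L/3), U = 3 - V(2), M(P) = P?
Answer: 36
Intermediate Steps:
U = 1 (U = 3 - 1*2 = 3 - 2 = 1)
l(L, n) = (1 + L)/(n + L/3) (l(L, n) = (L + 1)/(n + L/3) = (1 + L)/(n + L*(1/3)) = (1 + L)/(n + L/3))
(-6 + l(-1, M(4)))**2 = (-6 + 3*(1 - 1)/(-1 + 3*4))**2 = (-6 + 3*0/(-1 + 12))**2 = (-6 + 3*0/11)**2 = (-6 + 3*(1/11)*0)**2 = (-6 + 0)**2 = (-6)**2 = 36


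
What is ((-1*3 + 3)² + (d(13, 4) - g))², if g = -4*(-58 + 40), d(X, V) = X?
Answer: 3481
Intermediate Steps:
g = 72 (g = -4*(-18) = 72)
((-1*3 + 3)² + (d(13, 4) - g))² = ((-1*3 + 3)² + (13 - 1*72))² = ((-3 + 3)² + (13 - 72))² = (0² - 59)² = (0 - 59)² = (-59)² = 3481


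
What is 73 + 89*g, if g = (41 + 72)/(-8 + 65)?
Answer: 14218/57 ≈ 249.44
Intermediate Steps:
g = 113/57 ≈ 1.9825
73 + 89*g = 73 + 89*(113/57) = 73 + 10057/57 = 14218/57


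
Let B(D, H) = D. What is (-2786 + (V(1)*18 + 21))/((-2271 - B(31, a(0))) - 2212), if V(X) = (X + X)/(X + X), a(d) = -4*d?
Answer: 2747/4514 ≈ 0.60855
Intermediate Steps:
V(X) = 1 (V(X) = (2*X)/((2*X)) = (2*X)*(1/(2*X)) = 1)
(-2786 + (V(1)*18 + 21))/((-2271 - B(31, a(0))) - 2212) = (-2786 + (1*18 + 21))/((-2271 - 1*31) - 2212) = (-2786 + (18 + 21))/((-2271 - 31) - 2212) = (-2786 + 39)/(-2302 - 2212) = -2747/(-4514) = -2747*(-1/4514) = 2747/4514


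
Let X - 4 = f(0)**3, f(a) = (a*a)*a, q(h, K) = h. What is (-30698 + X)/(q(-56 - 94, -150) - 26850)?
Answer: 15347/13500 ≈ 1.1368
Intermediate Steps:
f(a) = a**3 (f(a) = a**2*a = a**3)
X = 4 (X = 4 + (0**3)**3 = 4 + 0**3 = 4 + 0 = 4)
(-30698 + X)/(q(-56 - 94, -150) - 26850) = (-30698 + 4)/((-56 - 94) - 26850) = -30694/(-150 - 26850) = -30694/(-27000) = -30694*(-1/27000) = 15347/13500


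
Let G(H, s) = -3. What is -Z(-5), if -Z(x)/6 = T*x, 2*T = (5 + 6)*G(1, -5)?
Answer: 495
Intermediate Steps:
T = -33/2 (T = ((5 + 6)*(-3))/2 = (11*(-3))/2 = (½)*(-33) = -33/2 ≈ -16.500)
Z(x) = 99*x (Z(x) = -(-99)*x = 99*x)
-Z(-5) = -99*(-5) = -1*(-495) = 495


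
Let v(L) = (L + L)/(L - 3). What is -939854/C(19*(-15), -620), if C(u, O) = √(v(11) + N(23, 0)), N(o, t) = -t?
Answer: -1879708*√11/11 ≈ -5.6675e+5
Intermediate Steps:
v(L) = 2*L/(-3 + L) (v(L) = (2*L)/(-3 + L) = 2*L/(-3 + L))
C(u, O) = √11/2 (C(u, O) = √(2*11/(-3 + 11) - 1*0) = √(2*11/8 + 0) = √(2*11*(⅛) + 0) = √(11/4 + 0) = √(11/4) = √11/2)
-939854/C(19*(-15), -620) = -939854*2*√11/11 = -1879708*√11/11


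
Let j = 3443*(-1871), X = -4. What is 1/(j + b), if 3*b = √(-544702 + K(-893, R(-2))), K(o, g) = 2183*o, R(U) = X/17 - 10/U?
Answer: -57976677/373477233156602 - 3*I*√2494121/373477233156602 ≈ -1.5523e-7 - 1.2686e-11*I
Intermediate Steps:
R(U) = -4/17 - 10/U
j = -6441853
b = I*√2494121/3 (b = √(-544702 + 2183*(-893))/3 = √(-544702 - 1949419)/3 = √(-2494121)/3 = (I*√2494121)/3 = I*√2494121/3 ≈ 526.43*I)
1/(j + b) = 1/(-6441853 + I*√2494121/3)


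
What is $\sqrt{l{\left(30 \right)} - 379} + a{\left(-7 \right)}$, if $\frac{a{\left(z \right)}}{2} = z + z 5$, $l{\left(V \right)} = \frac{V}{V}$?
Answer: $-84 + 3 i \sqrt{42} \approx -84.0 + 19.442 i$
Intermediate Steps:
$l{\left(V \right)} = 1$
$a{\left(z \right)} = 12 z$ ($a{\left(z \right)} = 2 \left(z + z 5\right) = 2 \left(z + 5 z\right) = 2 \cdot 6 z = 12 z$)
$\sqrt{l{\left(30 \right)} - 379} + a{\left(-7 \right)} = \sqrt{1 - 379} + 12 \left(-7\right) = \sqrt{-378} - 84 = 3 i \sqrt{42} - 84 = -84 + 3 i \sqrt{42}$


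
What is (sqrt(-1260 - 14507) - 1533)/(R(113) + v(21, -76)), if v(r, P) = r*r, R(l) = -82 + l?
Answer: -1533/472 + I*sqrt(15767)/472 ≈ -3.2479 + 0.26603*I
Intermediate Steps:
v(r, P) = r**2
(sqrt(-1260 - 14507) - 1533)/(R(113) + v(21, -76)) = (sqrt(-1260 - 14507) - 1533)/((-82 + 113) + 21**2) = (sqrt(-15767) - 1533)/(31 + 441) = (I*sqrt(15767) - 1533)/472 = (-1533 + I*sqrt(15767))*(1/472) = -1533/472 + I*sqrt(15767)/472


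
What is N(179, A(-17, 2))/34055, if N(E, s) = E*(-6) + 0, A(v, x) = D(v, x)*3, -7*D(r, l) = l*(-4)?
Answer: -1074/34055 ≈ -0.031537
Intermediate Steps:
D(r, l) = 4*l/7 (D(r, l) = -l*(-4)/7 = -(-4)*l/7 = 4*l/7)
A(v, x) = 12*x/7 (A(v, x) = (4*x/7)*3 = 12*x/7)
N(E, s) = -6*E (N(E, s) = -6*E + 0 = -6*E)
N(179, A(-17, 2))/34055 = -6*179/34055 = -1074*1/34055 = -1074/34055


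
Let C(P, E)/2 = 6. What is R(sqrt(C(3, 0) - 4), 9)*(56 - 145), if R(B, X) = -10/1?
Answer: 890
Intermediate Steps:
C(P, E) = 12 (C(P, E) = 2*6 = 12)
R(B, X) = -10 (R(B, X) = -10*1 = -10)
R(sqrt(C(3, 0) - 4), 9)*(56 - 145) = -10*(56 - 145) = -10*(-89) = 890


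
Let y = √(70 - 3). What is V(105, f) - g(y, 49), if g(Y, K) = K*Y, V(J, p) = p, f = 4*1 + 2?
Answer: 6 - 49*√67 ≈ -395.08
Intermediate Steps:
f = 6 (f = 4 + 2 = 6)
y = √67 ≈ 8.1853
V(105, f) - g(y, 49) = 6 - 49*√67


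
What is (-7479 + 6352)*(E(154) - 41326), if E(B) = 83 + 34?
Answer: 46442543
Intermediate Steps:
E(B) = 117
(-7479 + 6352)*(E(154) - 41326) = (-7479 + 6352)*(117 - 41326) = -1127*(-41209) = 46442543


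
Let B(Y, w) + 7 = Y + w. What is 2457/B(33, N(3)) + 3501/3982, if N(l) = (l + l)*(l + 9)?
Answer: 361674/13937 ≈ 25.951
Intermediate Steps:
N(l) = 2*l*(9 + l) (N(l) = (2*l)*(9 + l) = 2*l*(9 + l))
B(Y, w) = -7 + Y + w (B(Y, w) = -7 + (Y + w) = -7 + Y + w)
2457/B(33, N(3)) + 3501/3982 = 2457/(-7 + 33 + 2*3*(9 + 3)) + 3501/3982 = 2457/(-7 + 33 + 2*3*12) + 3501*(1/3982) = 2457/(-7 + 33 + 72) + 3501/3982 = 2457/98 + 3501/3982 = 2457*(1/98) + 3501/3982 = 351/14 + 3501/3982 = 361674/13937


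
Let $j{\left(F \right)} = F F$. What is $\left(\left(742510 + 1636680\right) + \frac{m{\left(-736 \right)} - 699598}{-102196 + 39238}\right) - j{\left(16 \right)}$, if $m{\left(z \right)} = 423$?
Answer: $\frac{149773625947}{62958} \approx 2.3789 \cdot 10^{6}$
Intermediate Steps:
$j{\left(F \right)} = F^{2}$
$\left(\left(742510 + 1636680\right) + \frac{m{\left(-736 \right)} - 699598}{-102196 + 39238}\right) - j{\left(16 \right)} = \left(\left(742510 + 1636680\right) + \frac{423 - 699598}{-102196 + 39238}\right) - 16^{2} = \left(2379190 - \frac{699175}{-62958}\right) - 256 = \left(2379190 - - \frac{699175}{62958}\right) - 256 = \left(2379190 + \frac{699175}{62958}\right) - 256 = \frac{149789743195}{62958} - 256 = \frac{149773625947}{62958}$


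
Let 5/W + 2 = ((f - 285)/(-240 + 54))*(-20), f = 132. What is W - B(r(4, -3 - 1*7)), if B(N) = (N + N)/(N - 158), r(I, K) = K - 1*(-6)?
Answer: -14843/46332 ≈ -0.32036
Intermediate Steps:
r(I, K) = 6 + K (r(I, K) = K + 6 = 6 + K)
B(N) = 2*N/(-158 + N) (B(N) = (2*N)/(-158 + N) = 2*N/(-158 + N))
W = -155/572 (W = 5/(-2 + ((132 - 285)/(-240 + 54))*(-20)) = 5/(-2 - 153/(-186)*(-20)) = 5/(-2 - 153*(-1/186)*(-20)) = 5/(-2 + (51/62)*(-20)) = 5/(-2 - 510/31) = 5/(-572/31) = 5*(-31/572) = -155/572 ≈ -0.27098)
W - B(r(4, -3 - 1*7)) = -155/572 - 2*(6 + (-3 - 1*7))/(-158 + (6 + (-3 - 1*7))) = -155/572 - 2*(6 + (-3 - 7))/(-158 + (6 + (-3 - 7))) = -155/572 - 2*(6 - 10)/(-158 + (6 - 10)) = -155/572 - 2*(-4)/(-158 - 4) = -155/572 - 2*(-4)/(-162) = -155/572 - 2*(-4)*(-1)/162 = -155/572 - 1*4/81 = -155/572 - 4/81 = -14843/46332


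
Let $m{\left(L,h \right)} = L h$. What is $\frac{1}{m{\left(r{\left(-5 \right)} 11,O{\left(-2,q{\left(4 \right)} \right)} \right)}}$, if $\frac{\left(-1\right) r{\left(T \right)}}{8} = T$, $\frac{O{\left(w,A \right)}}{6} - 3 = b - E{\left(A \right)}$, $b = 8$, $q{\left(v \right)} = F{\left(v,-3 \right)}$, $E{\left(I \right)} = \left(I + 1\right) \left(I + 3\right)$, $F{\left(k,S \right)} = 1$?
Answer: $\frac{1}{7920} \approx 0.00012626$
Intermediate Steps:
$E{\left(I \right)} = \left(1 + I\right) \left(3 + I\right)$
$q{\left(v \right)} = 1$
$O{\left(w,A \right)} = 48 - 24 A - 6 A^{2}$ ($O{\left(w,A \right)} = 18 + 6 \left(8 - \left(3 + A^{2} + 4 A\right)\right) = 18 + 6 \left(5 - A^{2} - 4 A\right) = 18 - \left(-30 + 6 A^{2} + 24 A\right) = 48 - 24 A - 6 A^{2}$)
$r{\left(T \right)} = - 8 T$
$\frac{1}{m{\left(r{\left(-5 \right)} 11,O{\left(-2,q{\left(4 \right)} \right)} \right)}} = \frac{1}{\left(-8\right) \left(-5\right) 11 \left(48 - 24 - 6 \cdot 1^{2}\right)} = \frac{1}{40 \cdot 11 \left(48 - 24 - 6\right)} = \frac{1}{440 \left(48 - 24 - 6\right)} = \frac{1}{440 \cdot 18} = \frac{1}{7920}$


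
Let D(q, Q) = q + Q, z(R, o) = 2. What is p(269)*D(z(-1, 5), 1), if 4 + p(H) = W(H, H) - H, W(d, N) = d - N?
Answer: -819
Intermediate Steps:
D(q, Q) = Q + q
p(H) = -4 - H (p(H) = -4 + ((H - H) - H) = -4 + (0 - H) = -4 - H)
p(269)*D(z(-1, 5), 1) = (-4 - 1*269)*(1 + 2) = (-4 - 269)*3 = -273*3 = -819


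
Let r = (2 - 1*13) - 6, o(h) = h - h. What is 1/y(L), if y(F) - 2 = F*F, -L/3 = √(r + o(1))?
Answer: -1/151 ≈ -0.0066225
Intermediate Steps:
o(h) = 0
r = -17 (r = (2 - 13) - 6 = -11 - 6 = -17)
L = -3*I*√17 (L = -3*√(-17 + 0) = -3*I*√17 ≈ -12.369*I)
y(F) = 2 + F² (y(F) = 2 + F*F = 2 + F²)
1/y(L) = 1/(2 + (-3*I*√17)²) = 1/(2 - 153) = 1/(-151) = -1/151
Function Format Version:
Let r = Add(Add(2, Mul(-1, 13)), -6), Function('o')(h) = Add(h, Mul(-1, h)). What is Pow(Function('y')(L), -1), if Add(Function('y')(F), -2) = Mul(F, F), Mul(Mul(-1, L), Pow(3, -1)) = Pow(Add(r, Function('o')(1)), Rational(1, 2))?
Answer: Rational(-1, 151) ≈ -0.0066225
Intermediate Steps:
Function('o')(h) = 0
r = -17 (r = Add(Add(2, -13), -6) = Add(-11, -6) = -17)
L = Mul(-3, I, Pow(17, Rational(1, 2))) (L = Mul(-3, Pow(Add(-17, 0), Rational(1, 2))) = Mul(-3, Pow(-17, Rational(1, 2))) = Mul(-3, Mul(I, Pow(17, Rational(1, 2)))) = Mul(-3, I, Pow(17, Rational(1, 2))) ≈ Mul(-12.369, I))
Function('y')(F) = Add(2, Pow(F, 2)) (Function('y')(F) = Add(2, Mul(F, F)) = Add(2, Pow(F, 2)))
Pow(Function('y')(L), -1) = Pow(Add(2, Pow(Mul(-3, I, Pow(17, Rational(1, 2))), 2)), -1) = Pow(Add(2, -153), -1) = Pow(-151, -1) = Rational(-1, 151)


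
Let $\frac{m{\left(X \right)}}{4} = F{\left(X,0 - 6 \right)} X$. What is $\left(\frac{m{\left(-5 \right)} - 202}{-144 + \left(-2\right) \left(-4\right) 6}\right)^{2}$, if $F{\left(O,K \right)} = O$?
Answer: $\frac{289}{256} \approx 1.1289$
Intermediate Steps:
$m{\left(X \right)} = 4 X^{2}$ ($m{\left(X \right)} = 4 X X = 4 X^{2}$)
$\left(\frac{m{\left(-5 \right)} - 202}{-144 + \left(-2\right) \left(-4\right) 6}\right)^{2} = \left(\frac{4 \left(-5\right)^{2} - 202}{-144 + \left(-2\right) \left(-4\right) 6}\right)^{2} = \left(\frac{4 \cdot 25 - 202}{-144 + 8 \cdot 6}\right)^{2} = \left(\frac{100 - 202}{-144 + 48}\right)^{2} = \left(- \frac{102}{-96}\right)^{2} = \left(\left(-102\right) \left(- \frac{1}{96}\right)\right)^{2} = \left(\frac{17}{16}\right)^{2} = \frac{289}{256}$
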